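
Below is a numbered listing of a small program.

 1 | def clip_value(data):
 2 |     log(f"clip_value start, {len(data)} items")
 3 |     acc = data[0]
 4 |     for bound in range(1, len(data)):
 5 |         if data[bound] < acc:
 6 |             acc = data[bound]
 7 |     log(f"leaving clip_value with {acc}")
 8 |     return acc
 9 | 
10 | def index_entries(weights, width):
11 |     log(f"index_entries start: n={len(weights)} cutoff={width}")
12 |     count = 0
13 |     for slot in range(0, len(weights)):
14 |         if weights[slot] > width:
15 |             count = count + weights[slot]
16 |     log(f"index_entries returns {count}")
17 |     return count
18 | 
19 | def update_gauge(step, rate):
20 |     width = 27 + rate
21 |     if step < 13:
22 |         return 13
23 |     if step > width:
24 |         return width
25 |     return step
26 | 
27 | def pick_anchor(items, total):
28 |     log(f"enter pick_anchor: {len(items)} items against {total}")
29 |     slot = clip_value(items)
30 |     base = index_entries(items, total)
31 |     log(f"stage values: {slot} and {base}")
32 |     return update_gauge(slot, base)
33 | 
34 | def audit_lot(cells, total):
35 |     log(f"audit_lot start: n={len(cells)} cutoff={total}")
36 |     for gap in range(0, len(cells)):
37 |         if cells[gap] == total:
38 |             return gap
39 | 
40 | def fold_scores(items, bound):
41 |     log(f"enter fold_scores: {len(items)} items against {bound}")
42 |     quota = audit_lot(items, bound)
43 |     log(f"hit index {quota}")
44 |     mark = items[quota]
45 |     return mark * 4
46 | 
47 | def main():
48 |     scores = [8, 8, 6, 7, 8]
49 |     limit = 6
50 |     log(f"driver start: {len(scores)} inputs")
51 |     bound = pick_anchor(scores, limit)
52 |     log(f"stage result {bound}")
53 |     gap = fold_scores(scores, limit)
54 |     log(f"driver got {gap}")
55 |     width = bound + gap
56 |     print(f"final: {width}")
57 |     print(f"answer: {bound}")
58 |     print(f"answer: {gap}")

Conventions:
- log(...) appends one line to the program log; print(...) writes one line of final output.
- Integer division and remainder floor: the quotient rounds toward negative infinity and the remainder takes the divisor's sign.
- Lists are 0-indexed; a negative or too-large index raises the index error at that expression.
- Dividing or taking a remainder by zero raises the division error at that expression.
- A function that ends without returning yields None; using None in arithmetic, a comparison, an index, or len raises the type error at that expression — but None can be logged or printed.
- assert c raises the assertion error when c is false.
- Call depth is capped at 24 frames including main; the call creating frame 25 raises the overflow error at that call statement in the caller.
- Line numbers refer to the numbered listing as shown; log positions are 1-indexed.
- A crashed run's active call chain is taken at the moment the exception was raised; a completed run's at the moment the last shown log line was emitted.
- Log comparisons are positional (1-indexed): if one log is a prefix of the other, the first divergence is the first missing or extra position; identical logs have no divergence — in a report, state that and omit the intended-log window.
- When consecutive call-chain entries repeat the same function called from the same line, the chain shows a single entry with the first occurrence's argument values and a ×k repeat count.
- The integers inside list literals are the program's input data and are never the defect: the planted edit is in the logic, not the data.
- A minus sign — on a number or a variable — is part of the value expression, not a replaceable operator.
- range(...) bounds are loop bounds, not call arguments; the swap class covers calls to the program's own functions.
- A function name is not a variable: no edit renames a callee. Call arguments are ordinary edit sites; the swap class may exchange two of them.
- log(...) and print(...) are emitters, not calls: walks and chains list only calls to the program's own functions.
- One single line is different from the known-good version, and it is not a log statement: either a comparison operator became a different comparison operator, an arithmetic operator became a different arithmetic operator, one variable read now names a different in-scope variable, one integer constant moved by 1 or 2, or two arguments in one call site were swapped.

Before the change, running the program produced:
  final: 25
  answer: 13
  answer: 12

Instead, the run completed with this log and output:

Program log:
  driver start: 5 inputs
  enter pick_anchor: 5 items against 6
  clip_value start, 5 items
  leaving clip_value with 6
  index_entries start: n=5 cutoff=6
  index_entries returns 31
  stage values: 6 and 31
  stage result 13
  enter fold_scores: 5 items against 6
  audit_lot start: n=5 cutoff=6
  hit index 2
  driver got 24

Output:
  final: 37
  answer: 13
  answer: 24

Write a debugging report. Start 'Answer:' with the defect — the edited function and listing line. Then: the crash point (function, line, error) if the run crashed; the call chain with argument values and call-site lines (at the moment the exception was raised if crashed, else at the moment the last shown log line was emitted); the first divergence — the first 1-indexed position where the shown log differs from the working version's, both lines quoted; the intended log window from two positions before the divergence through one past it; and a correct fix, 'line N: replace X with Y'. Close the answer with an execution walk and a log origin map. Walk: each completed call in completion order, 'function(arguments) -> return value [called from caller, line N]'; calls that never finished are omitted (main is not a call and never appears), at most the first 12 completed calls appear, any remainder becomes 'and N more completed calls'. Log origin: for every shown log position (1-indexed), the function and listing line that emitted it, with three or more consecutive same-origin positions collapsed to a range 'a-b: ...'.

Answer: the defect is in fold_scores at line 45.
The tell: The log first diverges at position 12: the faulty run prints 'driver got 24' where the working version prints 'driver got 12'.
Call chain: main.
First divergence: at position 12 the run shows 'driver got 24' where the working version logs 'driver got 12'.
Intended log window:
  10: audit_lot start: n=5 cutoff=6
  11: hit index 2
  12: driver got 12
Execution walk:
  clip_value([8, 8, 6, 7, 8]) -> 6  [called from pick_anchor, line 29]
  index_entries([8, 8, 6, 7, 8], 6) -> 31  [called from pick_anchor, line 30]
  update_gauge(6, 31) -> 13  [called from pick_anchor, line 32]
  pick_anchor([8, 8, 6, 7, 8], 6) -> 13  [called from main, line 51]
  audit_lot([8, 8, 6, 7, 8], 6) -> 2  [called from fold_scores, line 42]
  fold_scores([8, 8, 6, 7, 8], 6) -> 24  [called from main, line 53]
Log line origins:
  1: from main, line 50
  2: from pick_anchor, line 28
  3: from clip_value, line 2
  4: from clip_value, line 7
  5: from index_entries, line 11
  6: from index_entries, line 16
  7: from pick_anchor, line 31
  8: from main, line 52
  9: from fold_scores, line 41
  10: from audit_lot, line 35
  11: from fold_scores, line 43
  12: from main, line 54
A correct fix: line 45: replace `4` with `2`.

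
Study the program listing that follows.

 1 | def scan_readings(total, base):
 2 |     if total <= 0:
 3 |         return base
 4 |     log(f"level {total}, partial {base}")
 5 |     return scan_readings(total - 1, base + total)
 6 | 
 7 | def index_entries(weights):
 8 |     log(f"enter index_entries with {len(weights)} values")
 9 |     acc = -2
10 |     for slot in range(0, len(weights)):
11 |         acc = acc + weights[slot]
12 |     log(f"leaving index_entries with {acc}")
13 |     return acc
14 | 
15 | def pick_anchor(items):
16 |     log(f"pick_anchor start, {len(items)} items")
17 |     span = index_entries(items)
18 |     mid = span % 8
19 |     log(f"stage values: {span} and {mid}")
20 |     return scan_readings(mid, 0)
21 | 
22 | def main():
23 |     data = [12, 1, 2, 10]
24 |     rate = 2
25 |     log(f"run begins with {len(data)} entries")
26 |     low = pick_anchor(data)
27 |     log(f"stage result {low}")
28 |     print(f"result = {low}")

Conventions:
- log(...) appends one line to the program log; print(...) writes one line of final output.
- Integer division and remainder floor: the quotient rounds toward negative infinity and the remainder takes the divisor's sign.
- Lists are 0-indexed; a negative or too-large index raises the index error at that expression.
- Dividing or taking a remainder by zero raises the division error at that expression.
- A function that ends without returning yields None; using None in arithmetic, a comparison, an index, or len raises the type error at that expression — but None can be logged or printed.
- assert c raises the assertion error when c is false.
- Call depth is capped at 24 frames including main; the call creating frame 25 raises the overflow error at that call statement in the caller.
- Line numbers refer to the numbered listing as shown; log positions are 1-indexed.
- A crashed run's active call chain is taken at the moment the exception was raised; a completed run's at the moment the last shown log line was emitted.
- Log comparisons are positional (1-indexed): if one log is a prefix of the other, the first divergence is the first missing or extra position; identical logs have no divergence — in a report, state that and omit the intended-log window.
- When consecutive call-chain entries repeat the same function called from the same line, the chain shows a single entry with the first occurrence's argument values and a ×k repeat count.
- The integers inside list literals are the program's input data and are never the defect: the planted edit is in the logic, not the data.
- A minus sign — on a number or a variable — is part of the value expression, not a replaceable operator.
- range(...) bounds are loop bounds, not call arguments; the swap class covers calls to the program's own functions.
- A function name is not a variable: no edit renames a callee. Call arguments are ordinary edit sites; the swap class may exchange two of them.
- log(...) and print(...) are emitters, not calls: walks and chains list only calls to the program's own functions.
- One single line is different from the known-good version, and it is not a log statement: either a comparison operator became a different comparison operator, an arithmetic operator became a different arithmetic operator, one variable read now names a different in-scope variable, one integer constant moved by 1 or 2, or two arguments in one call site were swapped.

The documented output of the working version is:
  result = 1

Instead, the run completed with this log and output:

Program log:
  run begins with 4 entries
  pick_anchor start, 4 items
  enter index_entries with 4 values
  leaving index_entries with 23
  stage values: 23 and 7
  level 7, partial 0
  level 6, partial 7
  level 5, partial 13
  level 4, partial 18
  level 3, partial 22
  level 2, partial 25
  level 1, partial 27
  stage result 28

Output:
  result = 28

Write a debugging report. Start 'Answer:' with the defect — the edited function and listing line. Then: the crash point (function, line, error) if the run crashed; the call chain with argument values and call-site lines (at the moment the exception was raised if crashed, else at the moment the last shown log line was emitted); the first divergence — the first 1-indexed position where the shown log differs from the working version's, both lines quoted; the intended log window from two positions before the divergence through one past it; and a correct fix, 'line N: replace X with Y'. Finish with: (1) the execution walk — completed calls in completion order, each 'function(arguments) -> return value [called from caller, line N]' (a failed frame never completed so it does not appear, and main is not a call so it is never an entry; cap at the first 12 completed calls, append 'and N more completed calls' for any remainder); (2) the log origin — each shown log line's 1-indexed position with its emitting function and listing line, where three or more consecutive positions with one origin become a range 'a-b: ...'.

Answer: the defect is in index_entries at line 9.
Core observation: Position 4 is the first bad log line: 'leaving index_entries with 23' should read 'leaving index_entries with 25'.
Call chain: main.
First divergence: position 4 — shown 'leaving index_entries with 23', intended 'leaving index_entries with 25'.
Intended log window:
  2: pick_anchor start, 4 items
  3: enter index_entries with 4 values
  4: leaving index_entries with 25
  5: stage values: 25 and 1
Execution walk:
  index_entries([12, 1, 2, 10]) -> 23  [called from pick_anchor, line 17]
  scan_readings(0, 28) -> 28  [called from scan_readings, line 5]
  scan_readings(1, 27) -> 28  [called from scan_readings, line 5]
  scan_readings(2, 25) -> 28  [called from scan_readings, line 5]
  scan_readings(3, 22) -> 28  [called from scan_readings, line 5]
  scan_readings(4, 18) -> 28  [called from scan_readings, line 5]
  scan_readings(5, 13) -> 28  [called from scan_readings, line 5]
  scan_readings(6, 7) -> 28  [called from scan_readings, line 5]
  scan_readings(7, 0) -> 28  [called from pick_anchor, line 20]
  pick_anchor([12, 1, 2, 10]) -> 28  [called from main, line 26]
Log line origins:
  1: emitted by main (line 25)
  2: emitted by pick_anchor (line 16)
  3: emitted by index_entries (line 8)
  4: emitted by index_entries (line 12)
  5: emitted by pick_anchor (line 19)
  6-12: emitted by scan_readings (line 4)
  13: emitted by main (line 27)
A correct fix: line 9: replace `-2` with `0`.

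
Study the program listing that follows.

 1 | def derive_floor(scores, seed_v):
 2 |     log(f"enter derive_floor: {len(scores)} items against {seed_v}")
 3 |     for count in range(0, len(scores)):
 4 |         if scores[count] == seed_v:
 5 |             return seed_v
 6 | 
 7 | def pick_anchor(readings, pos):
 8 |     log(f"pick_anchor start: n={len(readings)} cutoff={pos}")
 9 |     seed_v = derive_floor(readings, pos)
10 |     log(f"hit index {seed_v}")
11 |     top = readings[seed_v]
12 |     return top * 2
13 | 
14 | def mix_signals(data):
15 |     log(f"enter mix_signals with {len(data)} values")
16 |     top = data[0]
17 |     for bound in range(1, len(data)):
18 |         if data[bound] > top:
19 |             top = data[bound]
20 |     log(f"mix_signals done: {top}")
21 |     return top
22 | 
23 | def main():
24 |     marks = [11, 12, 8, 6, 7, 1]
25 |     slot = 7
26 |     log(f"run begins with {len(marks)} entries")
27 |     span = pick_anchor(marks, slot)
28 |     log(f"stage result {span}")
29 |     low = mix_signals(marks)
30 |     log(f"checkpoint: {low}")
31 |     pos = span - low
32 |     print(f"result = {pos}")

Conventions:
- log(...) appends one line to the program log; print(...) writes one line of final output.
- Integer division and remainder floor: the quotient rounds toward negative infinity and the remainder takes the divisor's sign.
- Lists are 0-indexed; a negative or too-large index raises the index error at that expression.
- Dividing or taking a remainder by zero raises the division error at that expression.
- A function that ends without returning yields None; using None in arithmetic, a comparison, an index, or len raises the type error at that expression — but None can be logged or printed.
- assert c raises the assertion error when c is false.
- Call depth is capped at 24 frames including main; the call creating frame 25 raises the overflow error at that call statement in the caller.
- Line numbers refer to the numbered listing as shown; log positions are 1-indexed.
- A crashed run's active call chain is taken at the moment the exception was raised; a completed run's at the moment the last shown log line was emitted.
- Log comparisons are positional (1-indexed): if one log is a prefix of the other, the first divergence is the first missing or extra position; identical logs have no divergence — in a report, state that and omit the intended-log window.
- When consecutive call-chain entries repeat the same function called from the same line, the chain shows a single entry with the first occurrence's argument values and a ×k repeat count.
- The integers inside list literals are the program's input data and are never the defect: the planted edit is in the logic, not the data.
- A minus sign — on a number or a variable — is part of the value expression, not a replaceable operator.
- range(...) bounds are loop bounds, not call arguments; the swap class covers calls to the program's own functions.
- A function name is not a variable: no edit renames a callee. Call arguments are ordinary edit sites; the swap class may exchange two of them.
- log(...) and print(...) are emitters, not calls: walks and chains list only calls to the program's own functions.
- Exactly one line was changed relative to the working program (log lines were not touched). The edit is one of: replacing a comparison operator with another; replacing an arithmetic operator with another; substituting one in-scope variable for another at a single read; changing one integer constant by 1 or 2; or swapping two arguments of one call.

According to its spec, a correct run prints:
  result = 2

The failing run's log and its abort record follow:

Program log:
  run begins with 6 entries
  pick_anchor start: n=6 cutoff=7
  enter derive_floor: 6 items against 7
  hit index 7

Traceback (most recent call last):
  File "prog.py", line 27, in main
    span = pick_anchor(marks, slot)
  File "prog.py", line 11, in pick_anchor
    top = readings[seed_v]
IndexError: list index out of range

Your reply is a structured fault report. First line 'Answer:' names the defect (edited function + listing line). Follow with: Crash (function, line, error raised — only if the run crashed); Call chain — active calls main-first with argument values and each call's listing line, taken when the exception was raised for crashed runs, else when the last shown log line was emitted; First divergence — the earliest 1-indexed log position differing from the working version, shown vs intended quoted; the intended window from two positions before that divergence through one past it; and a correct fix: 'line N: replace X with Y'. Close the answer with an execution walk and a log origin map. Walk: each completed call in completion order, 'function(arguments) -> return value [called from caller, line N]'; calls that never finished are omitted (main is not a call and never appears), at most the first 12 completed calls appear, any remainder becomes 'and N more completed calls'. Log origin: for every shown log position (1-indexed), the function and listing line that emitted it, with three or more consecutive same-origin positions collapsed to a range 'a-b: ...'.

Answer: the defect is in derive_floor at line 5.
The tell: The earliest visible damage is log position 4 — 'hit index 7' rather than the intended 'hit index 4'.
Crash: pick_anchor, line 11, IndexError.
Call chain: main -> pick_anchor([11, 12, 8, 6, 7, 1], 7) (called at line 27).
First divergence: position 4 — the shown line 'hit index 7' should read 'hit index 4'.
Intended log window:
  2: pick_anchor start: n=6 cutoff=7
  3: enter derive_floor: 6 items against 7
  4: hit index 4
  5: stage result 14
Execution walk:
  derive_floor([11, 12, 8, 6, 7, 1], 7) -> 7  [called from pick_anchor, line 9]
Origin of each log line:
  1: emitted by main (line 26)
  2: emitted by pick_anchor (line 8)
  3: emitted by derive_floor (line 2)
  4: emitted by pick_anchor (line 10)
A correct fix: line 5: replace `seed_v` with `count`.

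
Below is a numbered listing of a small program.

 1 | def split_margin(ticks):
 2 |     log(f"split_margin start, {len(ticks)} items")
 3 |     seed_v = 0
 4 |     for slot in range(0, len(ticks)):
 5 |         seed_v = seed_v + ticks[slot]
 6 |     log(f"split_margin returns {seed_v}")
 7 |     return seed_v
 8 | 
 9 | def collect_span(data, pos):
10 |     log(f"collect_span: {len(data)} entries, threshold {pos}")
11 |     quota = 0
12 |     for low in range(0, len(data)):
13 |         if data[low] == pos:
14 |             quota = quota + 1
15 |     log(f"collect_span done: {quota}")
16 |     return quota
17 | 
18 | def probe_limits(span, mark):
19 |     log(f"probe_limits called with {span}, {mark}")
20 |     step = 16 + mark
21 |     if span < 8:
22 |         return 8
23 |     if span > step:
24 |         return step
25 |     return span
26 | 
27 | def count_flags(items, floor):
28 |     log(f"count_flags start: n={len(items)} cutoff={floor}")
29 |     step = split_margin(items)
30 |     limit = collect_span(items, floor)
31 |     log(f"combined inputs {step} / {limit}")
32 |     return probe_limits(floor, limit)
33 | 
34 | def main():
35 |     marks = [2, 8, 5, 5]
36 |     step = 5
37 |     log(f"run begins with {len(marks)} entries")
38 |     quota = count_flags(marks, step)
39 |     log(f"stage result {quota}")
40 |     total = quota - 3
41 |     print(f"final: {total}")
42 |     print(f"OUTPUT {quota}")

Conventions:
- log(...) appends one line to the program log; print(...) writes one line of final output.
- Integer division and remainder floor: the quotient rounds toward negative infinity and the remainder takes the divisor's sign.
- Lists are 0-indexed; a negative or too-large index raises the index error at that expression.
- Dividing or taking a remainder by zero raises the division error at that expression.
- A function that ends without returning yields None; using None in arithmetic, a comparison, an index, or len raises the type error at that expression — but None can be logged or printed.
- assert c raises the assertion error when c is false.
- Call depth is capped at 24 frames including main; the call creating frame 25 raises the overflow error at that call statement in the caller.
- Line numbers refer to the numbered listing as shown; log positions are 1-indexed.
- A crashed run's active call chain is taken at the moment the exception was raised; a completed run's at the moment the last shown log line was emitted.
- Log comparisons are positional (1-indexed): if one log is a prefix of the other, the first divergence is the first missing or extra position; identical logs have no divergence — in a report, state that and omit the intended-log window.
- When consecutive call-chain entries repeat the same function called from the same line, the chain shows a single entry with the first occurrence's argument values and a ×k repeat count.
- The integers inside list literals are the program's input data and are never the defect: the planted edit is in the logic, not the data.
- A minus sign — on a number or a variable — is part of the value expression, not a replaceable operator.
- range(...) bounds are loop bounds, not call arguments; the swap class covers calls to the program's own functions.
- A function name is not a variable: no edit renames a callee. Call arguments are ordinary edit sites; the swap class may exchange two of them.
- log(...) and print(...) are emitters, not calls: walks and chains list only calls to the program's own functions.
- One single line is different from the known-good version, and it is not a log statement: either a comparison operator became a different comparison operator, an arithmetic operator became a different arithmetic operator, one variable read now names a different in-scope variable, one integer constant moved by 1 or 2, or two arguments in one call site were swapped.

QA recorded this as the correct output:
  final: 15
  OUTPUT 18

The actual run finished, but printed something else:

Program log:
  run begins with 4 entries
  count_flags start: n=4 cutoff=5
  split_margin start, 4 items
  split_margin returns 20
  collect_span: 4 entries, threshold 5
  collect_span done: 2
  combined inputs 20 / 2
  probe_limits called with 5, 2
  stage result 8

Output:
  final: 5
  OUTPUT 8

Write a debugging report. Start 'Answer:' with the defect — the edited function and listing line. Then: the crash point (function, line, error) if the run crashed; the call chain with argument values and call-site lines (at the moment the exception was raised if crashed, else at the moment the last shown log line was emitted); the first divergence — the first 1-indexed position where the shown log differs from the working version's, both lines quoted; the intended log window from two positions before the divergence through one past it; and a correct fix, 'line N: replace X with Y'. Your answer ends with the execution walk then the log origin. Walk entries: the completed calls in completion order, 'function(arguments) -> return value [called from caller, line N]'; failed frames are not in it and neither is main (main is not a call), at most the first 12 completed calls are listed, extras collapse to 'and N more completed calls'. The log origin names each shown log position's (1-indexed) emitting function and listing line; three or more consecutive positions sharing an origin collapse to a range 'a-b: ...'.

Answer: the defect is in count_flags at line 32.
Core observation: The earliest visible damage is log position 8 — 'probe_limits called with 5, 2' rather than the intended 'probe_limits called with 20, 2'.
Call chain: main.
First divergence: position 8 — shown 'probe_limits called with 5, 2', intended 'probe_limits called with 20, 2'.
Intended log window:
  6: collect_span done: 2
  7: combined inputs 20 / 2
  8: probe_limits called with 20, 2
  9: stage result 18
Execution walk:
  split_margin([2, 8, 5, 5]) -> 20  [called from count_flags, line 29]
  collect_span([2, 8, 5, 5], 5) -> 2  [called from count_flags, line 30]
  probe_limits(5, 2) -> 8  [called from count_flags, line 32]
  count_flags([2, 8, 5, 5], 5) -> 8  [called from main, line 38]
Log origin:
  1: logged in main at line 37
  2: logged in count_flags at line 28
  3: logged in split_margin at line 2
  4: logged in split_margin at line 6
  5: logged in collect_span at line 10
  6: logged in collect_span at line 15
  7: logged in count_flags at line 31
  8: logged in probe_limits at line 19
  9: logged in main at line 39
A correct fix: line 32: replace `floor` with `step`.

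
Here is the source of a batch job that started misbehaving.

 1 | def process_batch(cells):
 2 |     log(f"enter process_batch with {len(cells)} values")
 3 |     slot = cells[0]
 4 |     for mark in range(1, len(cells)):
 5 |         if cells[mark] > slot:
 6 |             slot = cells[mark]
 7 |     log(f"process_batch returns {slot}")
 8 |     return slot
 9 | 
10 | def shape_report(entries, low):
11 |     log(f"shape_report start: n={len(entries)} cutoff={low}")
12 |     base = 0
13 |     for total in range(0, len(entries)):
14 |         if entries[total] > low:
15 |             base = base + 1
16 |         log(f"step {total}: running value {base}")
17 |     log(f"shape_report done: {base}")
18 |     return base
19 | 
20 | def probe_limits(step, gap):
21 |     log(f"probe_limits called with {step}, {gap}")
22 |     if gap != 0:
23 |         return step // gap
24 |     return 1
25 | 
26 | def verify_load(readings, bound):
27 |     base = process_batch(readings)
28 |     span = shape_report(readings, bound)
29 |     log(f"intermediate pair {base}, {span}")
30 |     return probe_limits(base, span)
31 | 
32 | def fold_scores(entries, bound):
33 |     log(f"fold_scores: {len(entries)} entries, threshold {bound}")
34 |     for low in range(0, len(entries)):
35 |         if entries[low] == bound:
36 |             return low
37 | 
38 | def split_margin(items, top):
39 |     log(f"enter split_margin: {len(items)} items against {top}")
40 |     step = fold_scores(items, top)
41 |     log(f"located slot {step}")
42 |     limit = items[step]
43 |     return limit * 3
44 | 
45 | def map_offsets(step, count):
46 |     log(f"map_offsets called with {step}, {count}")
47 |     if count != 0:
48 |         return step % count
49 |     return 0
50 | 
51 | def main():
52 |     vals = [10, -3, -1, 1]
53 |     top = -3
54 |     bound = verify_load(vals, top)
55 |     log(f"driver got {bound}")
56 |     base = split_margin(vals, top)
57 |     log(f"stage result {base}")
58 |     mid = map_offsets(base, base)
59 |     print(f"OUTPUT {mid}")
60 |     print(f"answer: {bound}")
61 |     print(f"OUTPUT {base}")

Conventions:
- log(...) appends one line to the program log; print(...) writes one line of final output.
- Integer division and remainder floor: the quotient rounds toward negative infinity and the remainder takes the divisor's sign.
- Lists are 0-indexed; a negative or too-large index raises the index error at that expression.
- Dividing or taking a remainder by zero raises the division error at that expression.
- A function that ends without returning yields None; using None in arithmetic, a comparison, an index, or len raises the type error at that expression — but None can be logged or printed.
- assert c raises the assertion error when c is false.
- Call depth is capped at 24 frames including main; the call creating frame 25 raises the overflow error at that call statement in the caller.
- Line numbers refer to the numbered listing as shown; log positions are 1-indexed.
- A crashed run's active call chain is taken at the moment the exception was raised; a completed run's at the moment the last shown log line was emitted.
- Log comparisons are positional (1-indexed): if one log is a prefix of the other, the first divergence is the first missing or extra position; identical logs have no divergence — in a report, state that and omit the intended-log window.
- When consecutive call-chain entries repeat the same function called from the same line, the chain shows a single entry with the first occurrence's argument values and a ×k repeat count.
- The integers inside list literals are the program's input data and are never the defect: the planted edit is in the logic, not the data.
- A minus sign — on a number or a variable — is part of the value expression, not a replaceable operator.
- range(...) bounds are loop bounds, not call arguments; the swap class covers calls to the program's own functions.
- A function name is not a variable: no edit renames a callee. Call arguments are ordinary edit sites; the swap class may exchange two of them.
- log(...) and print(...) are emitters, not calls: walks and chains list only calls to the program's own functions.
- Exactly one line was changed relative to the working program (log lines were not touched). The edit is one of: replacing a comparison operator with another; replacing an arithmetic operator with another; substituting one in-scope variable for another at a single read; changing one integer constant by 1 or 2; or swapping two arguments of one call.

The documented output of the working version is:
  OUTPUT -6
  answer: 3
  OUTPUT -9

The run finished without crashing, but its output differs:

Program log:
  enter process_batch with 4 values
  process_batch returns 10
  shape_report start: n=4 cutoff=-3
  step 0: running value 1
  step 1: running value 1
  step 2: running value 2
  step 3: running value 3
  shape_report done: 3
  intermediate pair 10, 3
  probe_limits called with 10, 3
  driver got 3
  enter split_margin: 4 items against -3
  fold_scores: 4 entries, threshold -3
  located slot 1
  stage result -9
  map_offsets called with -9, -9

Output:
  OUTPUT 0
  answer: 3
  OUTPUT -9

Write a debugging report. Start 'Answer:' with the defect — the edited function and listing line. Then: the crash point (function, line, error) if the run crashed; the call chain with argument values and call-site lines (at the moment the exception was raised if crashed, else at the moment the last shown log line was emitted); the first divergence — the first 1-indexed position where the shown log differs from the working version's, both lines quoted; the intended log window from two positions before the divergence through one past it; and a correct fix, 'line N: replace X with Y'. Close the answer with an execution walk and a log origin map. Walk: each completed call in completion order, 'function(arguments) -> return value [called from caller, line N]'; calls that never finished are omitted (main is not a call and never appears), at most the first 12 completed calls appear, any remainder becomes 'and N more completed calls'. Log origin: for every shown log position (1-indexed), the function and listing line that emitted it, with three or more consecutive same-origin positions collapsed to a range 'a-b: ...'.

Answer: the defect is in main at line 58.
Core observation: Log line 16 is where behavior first shows: 'map_offsets called with -9, -9' appears instead of 'map_offsets called with 3, -9'.
Call chain: main -> map_offsets(-9, -9) (called at line 58).
First divergence: position 16; shown 'map_offsets called with -9, -9' vs intended 'map_offsets called with 3, -9'.
Intended log window:
  14: located slot 1
  15: stage result -9
  16: map_offsets called with 3, -9
Execution walk:
  process_batch([10, -3, -1, 1]) -> 10  [called from verify_load, line 27]
  shape_report([10, -3, -1, 1], -3) -> 3  [called from verify_load, line 28]
  probe_limits(10, 3) -> 3  [called from verify_load, line 30]
  verify_load([10, -3, -1, 1], -3) -> 3  [called from main, line 54]
  fold_scores([10, -3, -1, 1], -3) -> 1  [called from split_margin, line 40]
  split_margin([10, -3, -1, 1], -3) -> -9  [called from main, line 56]
  map_offsets(-9, -9) -> 0  [called from main, line 58]
Origin of each log line:
  1: emitted by process_batch (line 2)
  2: emitted by process_batch (line 7)
  3: emitted by shape_report (line 11)
  4-7: emitted by shape_report (line 16)
  8: emitted by shape_report (line 17)
  9: emitted by verify_load (line 29)
  10: emitted by probe_limits (line 21)
  11: emitted by main (line 55)
  12: emitted by split_margin (line 39)
  13: emitted by fold_scores (line 33)
  14: emitted by split_margin (line 41)
  15: emitted by main (line 57)
  16: emitted by map_offsets (line 46)
A correct fix: line 58: replace `map_offsets(base, base)` with `map_offsets(bound, base)`.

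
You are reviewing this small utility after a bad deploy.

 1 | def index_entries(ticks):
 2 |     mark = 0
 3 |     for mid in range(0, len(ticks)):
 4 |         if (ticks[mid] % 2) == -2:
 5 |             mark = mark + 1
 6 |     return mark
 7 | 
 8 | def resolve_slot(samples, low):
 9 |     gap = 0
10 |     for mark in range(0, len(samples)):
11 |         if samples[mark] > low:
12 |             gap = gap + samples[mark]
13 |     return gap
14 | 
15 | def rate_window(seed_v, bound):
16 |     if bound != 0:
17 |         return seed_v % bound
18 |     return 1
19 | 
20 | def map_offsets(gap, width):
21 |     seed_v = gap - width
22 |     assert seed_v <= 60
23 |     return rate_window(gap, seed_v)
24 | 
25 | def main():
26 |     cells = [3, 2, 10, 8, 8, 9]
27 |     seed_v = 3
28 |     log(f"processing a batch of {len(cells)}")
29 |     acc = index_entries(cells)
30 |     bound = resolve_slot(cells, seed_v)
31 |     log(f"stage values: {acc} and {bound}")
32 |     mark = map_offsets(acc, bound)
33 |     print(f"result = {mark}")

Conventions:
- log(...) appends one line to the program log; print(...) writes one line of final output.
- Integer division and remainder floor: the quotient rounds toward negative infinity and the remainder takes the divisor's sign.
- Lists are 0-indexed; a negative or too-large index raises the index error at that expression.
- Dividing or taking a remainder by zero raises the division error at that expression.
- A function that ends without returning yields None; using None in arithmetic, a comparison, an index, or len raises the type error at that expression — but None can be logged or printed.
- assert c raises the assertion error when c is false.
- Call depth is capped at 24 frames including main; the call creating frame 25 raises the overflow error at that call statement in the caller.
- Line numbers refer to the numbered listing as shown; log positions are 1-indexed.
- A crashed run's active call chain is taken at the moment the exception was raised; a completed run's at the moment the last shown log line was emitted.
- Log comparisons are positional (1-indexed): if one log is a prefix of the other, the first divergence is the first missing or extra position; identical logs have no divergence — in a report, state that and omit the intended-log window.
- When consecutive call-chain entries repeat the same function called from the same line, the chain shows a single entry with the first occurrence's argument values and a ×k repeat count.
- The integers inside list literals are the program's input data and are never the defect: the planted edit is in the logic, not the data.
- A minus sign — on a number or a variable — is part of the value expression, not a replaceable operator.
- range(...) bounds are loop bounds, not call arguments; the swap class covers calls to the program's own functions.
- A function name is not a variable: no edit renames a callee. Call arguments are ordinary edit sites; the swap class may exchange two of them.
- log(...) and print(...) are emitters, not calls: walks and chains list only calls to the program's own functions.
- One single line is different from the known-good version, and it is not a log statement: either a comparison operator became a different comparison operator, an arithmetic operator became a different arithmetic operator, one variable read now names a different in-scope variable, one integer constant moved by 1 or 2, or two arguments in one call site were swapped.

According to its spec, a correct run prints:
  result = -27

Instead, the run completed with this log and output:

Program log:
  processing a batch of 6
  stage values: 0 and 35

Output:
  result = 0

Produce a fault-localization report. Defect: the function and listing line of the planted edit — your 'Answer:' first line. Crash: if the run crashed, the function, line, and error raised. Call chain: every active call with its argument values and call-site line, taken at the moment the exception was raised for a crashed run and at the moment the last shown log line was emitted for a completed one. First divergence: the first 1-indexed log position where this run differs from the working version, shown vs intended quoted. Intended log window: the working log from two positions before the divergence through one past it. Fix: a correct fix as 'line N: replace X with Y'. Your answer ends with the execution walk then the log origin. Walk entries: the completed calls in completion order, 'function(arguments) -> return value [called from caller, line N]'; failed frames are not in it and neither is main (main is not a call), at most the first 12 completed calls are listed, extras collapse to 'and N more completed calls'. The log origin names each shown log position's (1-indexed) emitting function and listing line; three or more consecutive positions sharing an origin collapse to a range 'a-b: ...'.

Answer: the defect is in index_entries at line 4.
Core observation: Position 2 is the first bad log line: 'stage values: 0 and 35' should read 'stage values: 4 and 35'.
Call chain: main.
First divergence: at position 2 the run shows 'stage values: 0 and 35' where the working version logs 'stage values: 4 and 35'.
Intended log window:
  1: processing a batch of 6
  2: stage values: 4 and 35
Execution walk:
  index_entries([3, 2, 10, 8, 8, 9]) -> 0  [called from main, line 29]
  resolve_slot([3, 2, 10, 8, 8, 9], 3) -> 35  [called from main, line 30]
  rate_window(0, -35) -> 0  [called from map_offsets, line 23]
  map_offsets(0, 35) -> 0  [called from main, line 32]
Log origin:
  1: logged in main at line 28
  2: logged in main at line 31
A correct fix: line 4: replace `-2` with `0`.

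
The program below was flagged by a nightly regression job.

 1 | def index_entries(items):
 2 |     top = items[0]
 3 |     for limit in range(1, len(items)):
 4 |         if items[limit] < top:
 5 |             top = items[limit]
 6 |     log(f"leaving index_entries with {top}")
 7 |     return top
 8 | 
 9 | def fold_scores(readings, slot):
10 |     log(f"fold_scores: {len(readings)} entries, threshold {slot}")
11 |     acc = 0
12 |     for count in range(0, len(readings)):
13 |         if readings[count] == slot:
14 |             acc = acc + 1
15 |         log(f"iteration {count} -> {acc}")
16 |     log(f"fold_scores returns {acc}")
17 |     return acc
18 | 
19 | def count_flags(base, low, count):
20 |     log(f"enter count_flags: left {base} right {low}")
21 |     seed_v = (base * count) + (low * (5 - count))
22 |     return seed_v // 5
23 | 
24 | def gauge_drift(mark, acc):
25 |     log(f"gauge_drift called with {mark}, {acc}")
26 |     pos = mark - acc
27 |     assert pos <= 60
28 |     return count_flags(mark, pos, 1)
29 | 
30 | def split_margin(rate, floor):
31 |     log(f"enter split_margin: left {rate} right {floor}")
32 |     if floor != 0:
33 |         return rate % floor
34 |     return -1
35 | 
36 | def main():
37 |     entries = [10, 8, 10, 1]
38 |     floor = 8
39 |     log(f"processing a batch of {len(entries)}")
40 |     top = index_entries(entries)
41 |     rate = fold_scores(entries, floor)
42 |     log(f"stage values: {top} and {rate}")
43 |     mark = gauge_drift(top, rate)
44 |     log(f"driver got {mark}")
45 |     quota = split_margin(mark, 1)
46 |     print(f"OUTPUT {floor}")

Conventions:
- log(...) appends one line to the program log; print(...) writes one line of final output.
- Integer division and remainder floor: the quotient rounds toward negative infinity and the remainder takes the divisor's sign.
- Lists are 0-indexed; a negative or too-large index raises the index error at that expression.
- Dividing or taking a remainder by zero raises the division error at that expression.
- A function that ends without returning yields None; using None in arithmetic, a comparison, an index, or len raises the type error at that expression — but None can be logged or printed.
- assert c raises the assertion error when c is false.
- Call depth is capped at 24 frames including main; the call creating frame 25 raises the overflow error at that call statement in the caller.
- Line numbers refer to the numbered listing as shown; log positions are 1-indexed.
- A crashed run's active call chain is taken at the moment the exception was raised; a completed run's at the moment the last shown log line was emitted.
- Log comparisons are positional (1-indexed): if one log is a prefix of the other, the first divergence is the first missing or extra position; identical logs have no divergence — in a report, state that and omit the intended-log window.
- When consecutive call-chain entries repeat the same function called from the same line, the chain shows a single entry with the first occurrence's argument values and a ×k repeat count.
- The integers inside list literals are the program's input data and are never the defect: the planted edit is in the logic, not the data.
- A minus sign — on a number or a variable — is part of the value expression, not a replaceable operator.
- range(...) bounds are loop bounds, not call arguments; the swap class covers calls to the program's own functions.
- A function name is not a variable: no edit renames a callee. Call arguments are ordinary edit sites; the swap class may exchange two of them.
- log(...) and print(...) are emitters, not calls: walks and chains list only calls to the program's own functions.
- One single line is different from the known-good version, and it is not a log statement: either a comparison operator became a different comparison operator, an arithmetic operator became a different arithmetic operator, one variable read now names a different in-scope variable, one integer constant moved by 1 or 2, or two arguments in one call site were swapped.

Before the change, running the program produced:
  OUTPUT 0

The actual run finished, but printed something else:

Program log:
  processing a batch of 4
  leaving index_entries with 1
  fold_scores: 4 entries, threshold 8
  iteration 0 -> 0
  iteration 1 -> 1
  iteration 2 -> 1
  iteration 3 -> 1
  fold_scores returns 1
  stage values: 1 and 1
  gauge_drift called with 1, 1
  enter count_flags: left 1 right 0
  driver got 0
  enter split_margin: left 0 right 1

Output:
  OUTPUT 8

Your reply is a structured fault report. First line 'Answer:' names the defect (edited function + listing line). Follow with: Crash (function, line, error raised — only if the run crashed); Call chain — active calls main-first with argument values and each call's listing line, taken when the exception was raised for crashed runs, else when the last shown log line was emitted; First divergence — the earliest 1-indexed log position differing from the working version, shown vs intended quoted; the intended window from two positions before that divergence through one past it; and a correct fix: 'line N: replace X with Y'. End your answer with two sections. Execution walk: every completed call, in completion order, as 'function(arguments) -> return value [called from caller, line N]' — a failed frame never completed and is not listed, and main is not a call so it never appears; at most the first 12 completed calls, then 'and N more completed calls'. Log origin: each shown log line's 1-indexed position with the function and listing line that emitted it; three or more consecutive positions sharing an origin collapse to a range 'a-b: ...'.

Answer: the defect is in main at line 46.
Core observation: Log streams are identical — the defect surfaces only in the printed output.
Call chain: main -> split_margin(0, 1) (called at line 45).
First divergence: none (the log streams are identical).
Execution walk:
  index_entries([10, 8, 10, 1]) -> 1  [called from main, line 40]
  fold_scores([10, 8, 10, 1], 8) -> 1  [called from main, line 41]
  count_flags(1, 0, 1) -> 0  [called from gauge_drift, line 28]
  gauge_drift(1, 1) -> 0  [called from main, line 43]
  split_margin(0, 1) -> 0  [called from main, line 45]
Log line origins:
  1: from main, line 39
  2: from index_entries, line 6
  3: from fold_scores, line 10
  4-7: from fold_scores, line 15
  8: from fold_scores, line 16
  9: from main, line 42
  10: from gauge_drift, line 25
  11: from count_flags, line 20
  12: from main, line 44
  13: from split_margin, line 31
A correct fix: line 46: replace `floor` with `quota`.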